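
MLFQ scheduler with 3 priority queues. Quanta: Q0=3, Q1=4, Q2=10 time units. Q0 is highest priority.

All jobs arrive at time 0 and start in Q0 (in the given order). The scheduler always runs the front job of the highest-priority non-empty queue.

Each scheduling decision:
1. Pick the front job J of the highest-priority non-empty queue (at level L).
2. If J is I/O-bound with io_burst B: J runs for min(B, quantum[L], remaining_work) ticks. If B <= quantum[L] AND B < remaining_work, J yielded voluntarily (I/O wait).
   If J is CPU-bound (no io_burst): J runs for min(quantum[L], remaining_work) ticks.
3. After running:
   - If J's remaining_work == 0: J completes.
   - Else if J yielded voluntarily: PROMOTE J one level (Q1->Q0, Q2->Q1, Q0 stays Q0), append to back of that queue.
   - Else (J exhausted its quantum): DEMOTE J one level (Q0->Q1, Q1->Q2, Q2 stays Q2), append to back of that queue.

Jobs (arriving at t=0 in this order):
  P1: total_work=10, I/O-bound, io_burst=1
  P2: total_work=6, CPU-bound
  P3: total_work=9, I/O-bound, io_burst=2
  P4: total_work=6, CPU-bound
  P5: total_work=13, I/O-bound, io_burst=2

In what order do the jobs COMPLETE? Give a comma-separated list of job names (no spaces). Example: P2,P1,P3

Answer: P3,P5,P1,P2,P4

Derivation:
t=0-1: P1@Q0 runs 1, rem=9, I/O yield, promote→Q0. Q0=[P2,P3,P4,P5,P1] Q1=[] Q2=[]
t=1-4: P2@Q0 runs 3, rem=3, quantum used, demote→Q1. Q0=[P3,P4,P5,P1] Q1=[P2] Q2=[]
t=4-6: P3@Q0 runs 2, rem=7, I/O yield, promote→Q0. Q0=[P4,P5,P1,P3] Q1=[P2] Q2=[]
t=6-9: P4@Q0 runs 3, rem=3, quantum used, demote→Q1. Q0=[P5,P1,P3] Q1=[P2,P4] Q2=[]
t=9-11: P5@Q0 runs 2, rem=11, I/O yield, promote→Q0. Q0=[P1,P3,P5] Q1=[P2,P4] Q2=[]
t=11-12: P1@Q0 runs 1, rem=8, I/O yield, promote→Q0. Q0=[P3,P5,P1] Q1=[P2,P4] Q2=[]
t=12-14: P3@Q0 runs 2, rem=5, I/O yield, promote→Q0. Q0=[P5,P1,P3] Q1=[P2,P4] Q2=[]
t=14-16: P5@Q0 runs 2, rem=9, I/O yield, promote→Q0. Q0=[P1,P3,P5] Q1=[P2,P4] Q2=[]
t=16-17: P1@Q0 runs 1, rem=7, I/O yield, promote→Q0. Q0=[P3,P5,P1] Q1=[P2,P4] Q2=[]
t=17-19: P3@Q0 runs 2, rem=3, I/O yield, promote→Q0. Q0=[P5,P1,P3] Q1=[P2,P4] Q2=[]
t=19-21: P5@Q0 runs 2, rem=7, I/O yield, promote→Q0. Q0=[P1,P3,P5] Q1=[P2,P4] Q2=[]
t=21-22: P1@Q0 runs 1, rem=6, I/O yield, promote→Q0. Q0=[P3,P5,P1] Q1=[P2,P4] Q2=[]
t=22-24: P3@Q0 runs 2, rem=1, I/O yield, promote→Q0. Q0=[P5,P1,P3] Q1=[P2,P4] Q2=[]
t=24-26: P5@Q0 runs 2, rem=5, I/O yield, promote→Q0. Q0=[P1,P3,P5] Q1=[P2,P4] Q2=[]
t=26-27: P1@Q0 runs 1, rem=5, I/O yield, promote→Q0. Q0=[P3,P5,P1] Q1=[P2,P4] Q2=[]
t=27-28: P3@Q0 runs 1, rem=0, completes. Q0=[P5,P1] Q1=[P2,P4] Q2=[]
t=28-30: P5@Q0 runs 2, rem=3, I/O yield, promote→Q0. Q0=[P1,P5] Q1=[P2,P4] Q2=[]
t=30-31: P1@Q0 runs 1, rem=4, I/O yield, promote→Q0. Q0=[P5,P1] Q1=[P2,P4] Q2=[]
t=31-33: P5@Q0 runs 2, rem=1, I/O yield, promote→Q0. Q0=[P1,P5] Q1=[P2,P4] Q2=[]
t=33-34: P1@Q0 runs 1, rem=3, I/O yield, promote→Q0. Q0=[P5,P1] Q1=[P2,P4] Q2=[]
t=34-35: P5@Q0 runs 1, rem=0, completes. Q0=[P1] Q1=[P2,P4] Q2=[]
t=35-36: P1@Q0 runs 1, rem=2, I/O yield, promote→Q0. Q0=[P1] Q1=[P2,P4] Q2=[]
t=36-37: P1@Q0 runs 1, rem=1, I/O yield, promote→Q0. Q0=[P1] Q1=[P2,P4] Q2=[]
t=37-38: P1@Q0 runs 1, rem=0, completes. Q0=[] Q1=[P2,P4] Q2=[]
t=38-41: P2@Q1 runs 3, rem=0, completes. Q0=[] Q1=[P4] Q2=[]
t=41-44: P4@Q1 runs 3, rem=0, completes. Q0=[] Q1=[] Q2=[]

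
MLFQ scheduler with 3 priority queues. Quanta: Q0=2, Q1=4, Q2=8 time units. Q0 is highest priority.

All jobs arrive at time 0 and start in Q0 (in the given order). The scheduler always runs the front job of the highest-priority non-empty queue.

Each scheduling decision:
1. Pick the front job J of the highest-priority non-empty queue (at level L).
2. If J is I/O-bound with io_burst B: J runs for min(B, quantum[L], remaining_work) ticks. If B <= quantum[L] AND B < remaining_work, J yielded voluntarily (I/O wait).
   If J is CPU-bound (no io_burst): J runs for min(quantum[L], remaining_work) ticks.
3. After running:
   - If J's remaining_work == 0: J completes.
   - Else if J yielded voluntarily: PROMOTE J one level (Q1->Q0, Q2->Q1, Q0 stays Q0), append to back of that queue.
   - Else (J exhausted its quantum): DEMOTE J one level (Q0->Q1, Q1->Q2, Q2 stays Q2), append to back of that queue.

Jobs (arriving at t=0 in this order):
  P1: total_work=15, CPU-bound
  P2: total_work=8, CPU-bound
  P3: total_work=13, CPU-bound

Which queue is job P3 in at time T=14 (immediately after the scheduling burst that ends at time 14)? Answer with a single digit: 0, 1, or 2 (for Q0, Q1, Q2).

Answer: 1

Derivation:
t=0-2: P1@Q0 runs 2, rem=13, quantum used, demote→Q1. Q0=[P2,P3] Q1=[P1] Q2=[]
t=2-4: P2@Q0 runs 2, rem=6, quantum used, demote→Q1. Q0=[P3] Q1=[P1,P2] Q2=[]
t=4-6: P3@Q0 runs 2, rem=11, quantum used, demote→Q1. Q0=[] Q1=[P1,P2,P3] Q2=[]
t=6-10: P1@Q1 runs 4, rem=9, quantum used, demote→Q2. Q0=[] Q1=[P2,P3] Q2=[P1]
t=10-14: P2@Q1 runs 4, rem=2, quantum used, demote→Q2. Q0=[] Q1=[P3] Q2=[P1,P2]
t=14-18: P3@Q1 runs 4, rem=7, quantum used, demote→Q2. Q0=[] Q1=[] Q2=[P1,P2,P3]
t=18-26: P1@Q2 runs 8, rem=1, quantum used, demote→Q2. Q0=[] Q1=[] Q2=[P2,P3,P1]
t=26-28: P2@Q2 runs 2, rem=0, completes. Q0=[] Q1=[] Q2=[P3,P1]
t=28-35: P3@Q2 runs 7, rem=0, completes. Q0=[] Q1=[] Q2=[P1]
t=35-36: P1@Q2 runs 1, rem=0, completes. Q0=[] Q1=[] Q2=[]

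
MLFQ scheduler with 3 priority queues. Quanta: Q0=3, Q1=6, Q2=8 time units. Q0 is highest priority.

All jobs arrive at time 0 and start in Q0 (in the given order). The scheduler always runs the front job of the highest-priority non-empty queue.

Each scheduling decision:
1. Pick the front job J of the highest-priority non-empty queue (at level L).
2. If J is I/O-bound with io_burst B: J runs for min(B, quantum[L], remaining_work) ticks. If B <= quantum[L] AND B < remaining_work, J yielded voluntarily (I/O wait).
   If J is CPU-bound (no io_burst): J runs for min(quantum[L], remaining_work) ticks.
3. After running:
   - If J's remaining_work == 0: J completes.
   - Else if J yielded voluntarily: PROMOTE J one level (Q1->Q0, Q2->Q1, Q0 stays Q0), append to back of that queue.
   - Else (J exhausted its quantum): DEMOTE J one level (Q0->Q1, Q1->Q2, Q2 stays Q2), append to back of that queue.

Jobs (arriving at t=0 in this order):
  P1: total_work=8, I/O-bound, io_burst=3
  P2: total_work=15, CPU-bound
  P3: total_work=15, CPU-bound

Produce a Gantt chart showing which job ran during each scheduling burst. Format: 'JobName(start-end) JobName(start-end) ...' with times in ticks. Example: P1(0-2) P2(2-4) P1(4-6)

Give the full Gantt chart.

Answer: P1(0-3) P2(3-6) P3(6-9) P1(9-12) P1(12-14) P2(14-20) P3(20-26) P2(26-32) P3(32-38)

Derivation:
t=0-3: P1@Q0 runs 3, rem=5, I/O yield, promote→Q0. Q0=[P2,P3,P1] Q1=[] Q2=[]
t=3-6: P2@Q0 runs 3, rem=12, quantum used, demote→Q1. Q0=[P3,P1] Q1=[P2] Q2=[]
t=6-9: P3@Q0 runs 3, rem=12, quantum used, demote→Q1. Q0=[P1] Q1=[P2,P3] Q2=[]
t=9-12: P1@Q0 runs 3, rem=2, I/O yield, promote→Q0. Q0=[P1] Q1=[P2,P3] Q2=[]
t=12-14: P1@Q0 runs 2, rem=0, completes. Q0=[] Q1=[P2,P3] Q2=[]
t=14-20: P2@Q1 runs 6, rem=6, quantum used, demote→Q2. Q0=[] Q1=[P3] Q2=[P2]
t=20-26: P3@Q1 runs 6, rem=6, quantum used, demote→Q2. Q0=[] Q1=[] Q2=[P2,P3]
t=26-32: P2@Q2 runs 6, rem=0, completes. Q0=[] Q1=[] Q2=[P3]
t=32-38: P3@Q2 runs 6, rem=0, completes. Q0=[] Q1=[] Q2=[]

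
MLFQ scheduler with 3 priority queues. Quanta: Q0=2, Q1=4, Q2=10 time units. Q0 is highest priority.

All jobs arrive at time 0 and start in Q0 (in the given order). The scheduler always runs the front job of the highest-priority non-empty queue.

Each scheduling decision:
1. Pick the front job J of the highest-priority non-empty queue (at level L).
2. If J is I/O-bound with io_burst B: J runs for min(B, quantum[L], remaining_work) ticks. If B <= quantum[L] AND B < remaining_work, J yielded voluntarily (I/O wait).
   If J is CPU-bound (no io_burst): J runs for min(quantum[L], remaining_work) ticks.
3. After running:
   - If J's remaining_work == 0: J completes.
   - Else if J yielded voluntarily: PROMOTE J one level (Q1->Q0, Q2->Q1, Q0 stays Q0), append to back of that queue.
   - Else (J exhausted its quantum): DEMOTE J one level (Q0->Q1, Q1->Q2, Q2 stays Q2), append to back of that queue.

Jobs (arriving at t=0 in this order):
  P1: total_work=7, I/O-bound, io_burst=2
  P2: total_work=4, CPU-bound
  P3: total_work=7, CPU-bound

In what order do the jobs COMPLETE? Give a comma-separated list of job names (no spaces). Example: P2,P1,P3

t=0-2: P1@Q0 runs 2, rem=5, I/O yield, promote→Q0. Q0=[P2,P3,P1] Q1=[] Q2=[]
t=2-4: P2@Q0 runs 2, rem=2, quantum used, demote→Q1. Q0=[P3,P1] Q1=[P2] Q2=[]
t=4-6: P3@Q0 runs 2, rem=5, quantum used, demote→Q1. Q0=[P1] Q1=[P2,P3] Q2=[]
t=6-8: P1@Q0 runs 2, rem=3, I/O yield, promote→Q0. Q0=[P1] Q1=[P2,P3] Q2=[]
t=8-10: P1@Q0 runs 2, rem=1, I/O yield, promote→Q0. Q0=[P1] Q1=[P2,P3] Q2=[]
t=10-11: P1@Q0 runs 1, rem=0, completes. Q0=[] Q1=[P2,P3] Q2=[]
t=11-13: P2@Q1 runs 2, rem=0, completes. Q0=[] Q1=[P3] Q2=[]
t=13-17: P3@Q1 runs 4, rem=1, quantum used, demote→Q2. Q0=[] Q1=[] Q2=[P3]
t=17-18: P3@Q2 runs 1, rem=0, completes. Q0=[] Q1=[] Q2=[]

Answer: P1,P2,P3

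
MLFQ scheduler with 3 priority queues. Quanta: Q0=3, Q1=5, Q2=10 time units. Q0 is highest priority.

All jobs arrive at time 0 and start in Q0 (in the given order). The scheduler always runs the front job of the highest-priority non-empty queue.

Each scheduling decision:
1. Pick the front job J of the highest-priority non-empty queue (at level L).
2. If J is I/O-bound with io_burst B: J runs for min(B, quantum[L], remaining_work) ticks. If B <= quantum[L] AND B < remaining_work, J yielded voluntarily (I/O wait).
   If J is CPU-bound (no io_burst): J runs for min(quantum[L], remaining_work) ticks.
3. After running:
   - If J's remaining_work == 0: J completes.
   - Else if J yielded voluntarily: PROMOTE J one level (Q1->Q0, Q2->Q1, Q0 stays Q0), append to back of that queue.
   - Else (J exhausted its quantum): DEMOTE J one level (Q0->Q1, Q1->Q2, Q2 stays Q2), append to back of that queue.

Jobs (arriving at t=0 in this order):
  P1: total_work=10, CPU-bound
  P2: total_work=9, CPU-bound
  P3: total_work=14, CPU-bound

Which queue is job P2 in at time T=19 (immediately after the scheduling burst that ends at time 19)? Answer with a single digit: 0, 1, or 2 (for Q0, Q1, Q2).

t=0-3: P1@Q0 runs 3, rem=7, quantum used, demote→Q1. Q0=[P2,P3] Q1=[P1] Q2=[]
t=3-6: P2@Q0 runs 3, rem=6, quantum used, demote→Q1. Q0=[P3] Q1=[P1,P2] Q2=[]
t=6-9: P3@Q0 runs 3, rem=11, quantum used, demote→Q1. Q0=[] Q1=[P1,P2,P3] Q2=[]
t=9-14: P1@Q1 runs 5, rem=2, quantum used, demote→Q2. Q0=[] Q1=[P2,P3] Q2=[P1]
t=14-19: P2@Q1 runs 5, rem=1, quantum used, demote→Q2. Q0=[] Q1=[P3] Q2=[P1,P2]
t=19-24: P3@Q1 runs 5, rem=6, quantum used, demote→Q2. Q0=[] Q1=[] Q2=[P1,P2,P3]
t=24-26: P1@Q2 runs 2, rem=0, completes. Q0=[] Q1=[] Q2=[P2,P3]
t=26-27: P2@Q2 runs 1, rem=0, completes. Q0=[] Q1=[] Q2=[P3]
t=27-33: P3@Q2 runs 6, rem=0, completes. Q0=[] Q1=[] Q2=[]

Answer: 2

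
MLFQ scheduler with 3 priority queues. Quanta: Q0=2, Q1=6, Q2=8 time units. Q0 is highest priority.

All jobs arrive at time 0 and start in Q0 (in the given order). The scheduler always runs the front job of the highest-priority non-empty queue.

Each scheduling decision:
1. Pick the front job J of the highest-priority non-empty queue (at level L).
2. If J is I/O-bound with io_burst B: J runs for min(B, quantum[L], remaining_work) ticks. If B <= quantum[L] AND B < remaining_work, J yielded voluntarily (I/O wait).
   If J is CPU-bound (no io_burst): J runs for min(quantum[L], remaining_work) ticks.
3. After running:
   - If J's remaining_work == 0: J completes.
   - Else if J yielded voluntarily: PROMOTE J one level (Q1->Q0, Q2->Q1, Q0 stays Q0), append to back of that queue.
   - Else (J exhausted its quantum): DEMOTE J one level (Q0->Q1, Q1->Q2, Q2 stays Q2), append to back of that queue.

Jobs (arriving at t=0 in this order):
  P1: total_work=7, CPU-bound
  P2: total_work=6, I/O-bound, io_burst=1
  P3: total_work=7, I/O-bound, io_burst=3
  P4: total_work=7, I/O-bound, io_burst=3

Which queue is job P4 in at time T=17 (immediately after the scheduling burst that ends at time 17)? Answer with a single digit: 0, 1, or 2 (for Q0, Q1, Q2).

Answer: 1

Derivation:
t=0-2: P1@Q0 runs 2, rem=5, quantum used, demote→Q1. Q0=[P2,P3,P4] Q1=[P1] Q2=[]
t=2-3: P2@Q0 runs 1, rem=5, I/O yield, promote→Q0. Q0=[P3,P4,P2] Q1=[P1] Q2=[]
t=3-5: P3@Q0 runs 2, rem=5, quantum used, demote→Q1. Q0=[P4,P2] Q1=[P1,P3] Q2=[]
t=5-7: P4@Q0 runs 2, rem=5, quantum used, demote→Q1. Q0=[P2] Q1=[P1,P3,P4] Q2=[]
t=7-8: P2@Q0 runs 1, rem=4, I/O yield, promote→Q0. Q0=[P2] Q1=[P1,P3,P4] Q2=[]
t=8-9: P2@Q0 runs 1, rem=3, I/O yield, promote→Q0. Q0=[P2] Q1=[P1,P3,P4] Q2=[]
t=9-10: P2@Q0 runs 1, rem=2, I/O yield, promote→Q0. Q0=[P2] Q1=[P1,P3,P4] Q2=[]
t=10-11: P2@Q0 runs 1, rem=1, I/O yield, promote→Q0. Q0=[P2] Q1=[P1,P3,P4] Q2=[]
t=11-12: P2@Q0 runs 1, rem=0, completes. Q0=[] Q1=[P1,P3,P4] Q2=[]
t=12-17: P1@Q1 runs 5, rem=0, completes. Q0=[] Q1=[P3,P4] Q2=[]
t=17-20: P3@Q1 runs 3, rem=2, I/O yield, promote→Q0. Q0=[P3] Q1=[P4] Q2=[]
t=20-22: P3@Q0 runs 2, rem=0, completes. Q0=[] Q1=[P4] Q2=[]
t=22-25: P4@Q1 runs 3, rem=2, I/O yield, promote→Q0. Q0=[P4] Q1=[] Q2=[]
t=25-27: P4@Q0 runs 2, rem=0, completes. Q0=[] Q1=[] Q2=[]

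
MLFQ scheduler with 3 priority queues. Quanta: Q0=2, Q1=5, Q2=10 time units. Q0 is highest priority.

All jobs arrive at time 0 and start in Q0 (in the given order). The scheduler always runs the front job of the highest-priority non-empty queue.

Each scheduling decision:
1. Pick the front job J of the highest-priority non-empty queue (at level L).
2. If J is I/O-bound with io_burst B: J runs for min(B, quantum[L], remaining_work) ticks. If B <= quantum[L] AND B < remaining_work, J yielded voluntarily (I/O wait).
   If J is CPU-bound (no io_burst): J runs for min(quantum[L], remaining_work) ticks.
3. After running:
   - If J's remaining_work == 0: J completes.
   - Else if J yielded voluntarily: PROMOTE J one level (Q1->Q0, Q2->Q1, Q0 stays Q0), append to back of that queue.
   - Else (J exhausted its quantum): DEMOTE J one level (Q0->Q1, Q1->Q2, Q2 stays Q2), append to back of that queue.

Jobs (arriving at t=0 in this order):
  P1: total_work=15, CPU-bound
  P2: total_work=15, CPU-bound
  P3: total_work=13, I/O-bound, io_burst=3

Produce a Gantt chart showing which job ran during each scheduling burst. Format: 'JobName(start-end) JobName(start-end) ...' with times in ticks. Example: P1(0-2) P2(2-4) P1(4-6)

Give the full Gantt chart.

t=0-2: P1@Q0 runs 2, rem=13, quantum used, demote→Q1. Q0=[P2,P3] Q1=[P1] Q2=[]
t=2-4: P2@Q0 runs 2, rem=13, quantum used, demote→Q1. Q0=[P3] Q1=[P1,P2] Q2=[]
t=4-6: P3@Q0 runs 2, rem=11, quantum used, demote→Q1. Q0=[] Q1=[P1,P2,P3] Q2=[]
t=6-11: P1@Q1 runs 5, rem=8, quantum used, demote→Q2. Q0=[] Q1=[P2,P3] Q2=[P1]
t=11-16: P2@Q1 runs 5, rem=8, quantum used, demote→Q2. Q0=[] Q1=[P3] Q2=[P1,P2]
t=16-19: P3@Q1 runs 3, rem=8, I/O yield, promote→Q0. Q0=[P3] Q1=[] Q2=[P1,P2]
t=19-21: P3@Q0 runs 2, rem=6, quantum used, demote→Q1. Q0=[] Q1=[P3] Q2=[P1,P2]
t=21-24: P3@Q1 runs 3, rem=3, I/O yield, promote→Q0. Q0=[P3] Q1=[] Q2=[P1,P2]
t=24-26: P3@Q0 runs 2, rem=1, quantum used, demote→Q1. Q0=[] Q1=[P3] Q2=[P1,P2]
t=26-27: P3@Q1 runs 1, rem=0, completes. Q0=[] Q1=[] Q2=[P1,P2]
t=27-35: P1@Q2 runs 8, rem=0, completes. Q0=[] Q1=[] Q2=[P2]
t=35-43: P2@Q2 runs 8, rem=0, completes. Q0=[] Q1=[] Q2=[]

Answer: P1(0-2) P2(2-4) P3(4-6) P1(6-11) P2(11-16) P3(16-19) P3(19-21) P3(21-24) P3(24-26) P3(26-27) P1(27-35) P2(35-43)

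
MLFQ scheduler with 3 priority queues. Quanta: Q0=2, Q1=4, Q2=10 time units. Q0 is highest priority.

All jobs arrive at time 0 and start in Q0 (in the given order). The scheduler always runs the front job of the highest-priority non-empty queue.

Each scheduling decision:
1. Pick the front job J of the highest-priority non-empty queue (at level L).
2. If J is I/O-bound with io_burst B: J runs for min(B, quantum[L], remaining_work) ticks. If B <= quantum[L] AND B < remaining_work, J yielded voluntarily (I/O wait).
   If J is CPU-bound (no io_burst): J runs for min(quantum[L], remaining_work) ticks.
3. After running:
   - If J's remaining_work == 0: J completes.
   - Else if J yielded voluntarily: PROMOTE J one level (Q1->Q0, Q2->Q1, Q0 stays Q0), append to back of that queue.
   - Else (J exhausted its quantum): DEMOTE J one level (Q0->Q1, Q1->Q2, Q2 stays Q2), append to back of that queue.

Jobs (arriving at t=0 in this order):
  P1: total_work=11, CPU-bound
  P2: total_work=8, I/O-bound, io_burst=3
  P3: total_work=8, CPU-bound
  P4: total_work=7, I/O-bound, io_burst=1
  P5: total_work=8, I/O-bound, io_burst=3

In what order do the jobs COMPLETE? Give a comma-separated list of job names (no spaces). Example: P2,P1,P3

Answer: P4,P2,P5,P1,P3

Derivation:
t=0-2: P1@Q0 runs 2, rem=9, quantum used, demote→Q1. Q0=[P2,P3,P4,P5] Q1=[P1] Q2=[]
t=2-4: P2@Q0 runs 2, rem=6, quantum used, demote→Q1. Q0=[P3,P4,P5] Q1=[P1,P2] Q2=[]
t=4-6: P3@Q0 runs 2, rem=6, quantum used, demote→Q1. Q0=[P4,P5] Q1=[P1,P2,P3] Q2=[]
t=6-7: P4@Q0 runs 1, rem=6, I/O yield, promote→Q0. Q0=[P5,P4] Q1=[P1,P2,P3] Q2=[]
t=7-9: P5@Q0 runs 2, rem=6, quantum used, demote→Q1. Q0=[P4] Q1=[P1,P2,P3,P5] Q2=[]
t=9-10: P4@Q0 runs 1, rem=5, I/O yield, promote→Q0. Q0=[P4] Q1=[P1,P2,P3,P5] Q2=[]
t=10-11: P4@Q0 runs 1, rem=4, I/O yield, promote→Q0. Q0=[P4] Q1=[P1,P2,P3,P5] Q2=[]
t=11-12: P4@Q0 runs 1, rem=3, I/O yield, promote→Q0. Q0=[P4] Q1=[P1,P2,P3,P5] Q2=[]
t=12-13: P4@Q0 runs 1, rem=2, I/O yield, promote→Q0. Q0=[P4] Q1=[P1,P2,P3,P5] Q2=[]
t=13-14: P4@Q0 runs 1, rem=1, I/O yield, promote→Q0. Q0=[P4] Q1=[P1,P2,P3,P5] Q2=[]
t=14-15: P4@Q0 runs 1, rem=0, completes. Q0=[] Q1=[P1,P2,P3,P5] Q2=[]
t=15-19: P1@Q1 runs 4, rem=5, quantum used, demote→Q2. Q0=[] Q1=[P2,P3,P5] Q2=[P1]
t=19-22: P2@Q1 runs 3, rem=3, I/O yield, promote→Q0. Q0=[P2] Q1=[P3,P5] Q2=[P1]
t=22-24: P2@Q0 runs 2, rem=1, quantum used, demote→Q1. Q0=[] Q1=[P3,P5,P2] Q2=[P1]
t=24-28: P3@Q1 runs 4, rem=2, quantum used, demote→Q2. Q0=[] Q1=[P5,P2] Q2=[P1,P3]
t=28-31: P5@Q1 runs 3, rem=3, I/O yield, promote→Q0. Q0=[P5] Q1=[P2] Q2=[P1,P3]
t=31-33: P5@Q0 runs 2, rem=1, quantum used, demote→Q1. Q0=[] Q1=[P2,P5] Q2=[P1,P3]
t=33-34: P2@Q1 runs 1, rem=0, completes. Q0=[] Q1=[P5] Q2=[P1,P3]
t=34-35: P5@Q1 runs 1, rem=0, completes. Q0=[] Q1=[] Q2=[P1,P3]
t=35-40: P1@Q2 runs 5, rem=0, completes. Q0=[] Q1=[] Q2=[P3]
t=40-42: P3@Q2 runs 2, rem=0, completes. Q0=[] Q1=[] Q2=[]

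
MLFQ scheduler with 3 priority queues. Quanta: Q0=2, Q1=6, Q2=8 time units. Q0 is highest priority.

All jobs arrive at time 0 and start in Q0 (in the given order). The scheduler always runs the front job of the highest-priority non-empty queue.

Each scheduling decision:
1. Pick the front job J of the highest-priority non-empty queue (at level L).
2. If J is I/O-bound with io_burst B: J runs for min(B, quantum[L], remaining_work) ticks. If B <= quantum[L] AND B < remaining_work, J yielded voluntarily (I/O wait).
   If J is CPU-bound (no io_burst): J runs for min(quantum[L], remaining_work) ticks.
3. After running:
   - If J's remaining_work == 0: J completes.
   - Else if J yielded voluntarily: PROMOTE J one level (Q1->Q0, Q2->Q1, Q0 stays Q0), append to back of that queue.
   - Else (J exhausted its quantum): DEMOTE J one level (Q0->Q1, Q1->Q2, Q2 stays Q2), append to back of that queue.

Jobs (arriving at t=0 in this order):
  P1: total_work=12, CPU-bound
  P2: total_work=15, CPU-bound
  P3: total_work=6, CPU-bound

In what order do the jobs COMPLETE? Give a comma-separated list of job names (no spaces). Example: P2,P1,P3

t=0-2: P1@Q0 runs 2, rem=10, quantum used, demote→Q1. Q0=[P2,P3] Q1=[P1] Q2=[]
t=2-4: P2@Q0 runs 2, rem=13, quantum used, demote→Q1. Q0=[P3] Q1=[P1,P2] Q2=[]
t=4-6: P3@Q0 runs 2, rem=4, quantum used, demote→Q1. Q0=[] Q1=[P1,P2,P3] Q2=[]
t=6-12: P1@Q1 runs 6, rem=4, quantum used, demote→Q2. Q0=[] Q1=[P2,P3] Q2=[P1]
t=12-18: P2@Q1 runs 6, rem=7, quantum used, demote→Q2. Q0=[] Q1=[P3] Q2=[P1,P2]
t=18-22: P3@Q1 runs 4, rem=0, completes. Q0=[] Q1=[] Q2=[P1,P2]
t=22-26: P1@Q2 runs 4, rem=0, completes. Q0=[] Q1=[] Q2=[P2]
t=26-33: P2@Q2 runs 7, rem=0, completes. Q0=[] Q1=[] Q2=[]

Answer: P3,P1,P2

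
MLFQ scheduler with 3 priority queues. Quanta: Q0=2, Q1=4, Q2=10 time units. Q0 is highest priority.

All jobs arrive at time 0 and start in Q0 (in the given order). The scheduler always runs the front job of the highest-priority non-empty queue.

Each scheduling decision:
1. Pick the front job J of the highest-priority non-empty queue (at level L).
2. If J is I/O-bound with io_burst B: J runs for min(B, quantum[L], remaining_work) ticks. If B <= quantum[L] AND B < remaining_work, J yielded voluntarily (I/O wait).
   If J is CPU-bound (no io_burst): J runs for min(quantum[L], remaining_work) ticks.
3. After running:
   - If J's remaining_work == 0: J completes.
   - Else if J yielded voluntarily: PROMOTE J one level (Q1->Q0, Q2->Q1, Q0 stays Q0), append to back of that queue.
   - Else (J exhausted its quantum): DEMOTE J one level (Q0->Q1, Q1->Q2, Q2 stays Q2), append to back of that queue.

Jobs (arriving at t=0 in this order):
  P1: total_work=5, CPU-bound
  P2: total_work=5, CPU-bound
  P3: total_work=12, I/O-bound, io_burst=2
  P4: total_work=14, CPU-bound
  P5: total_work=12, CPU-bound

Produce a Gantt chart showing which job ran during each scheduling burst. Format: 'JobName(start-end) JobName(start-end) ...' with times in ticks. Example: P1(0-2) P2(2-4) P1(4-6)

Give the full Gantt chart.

t=0-2: P1@Q0 runs 2, rem=3, quantum used, demote→Q1. Q0=[P2,P3,P4,P5] Q1=[P1] Q2=[]
t=2-4: P2@Q0 runs 2, rem=3, quantum used, demote→Q1. Q0=[P3,P4,P5] Q1=[P1,P2] Q2=[]
t=4-6: P3@Q0 runs 2, rem=10, I/O yield, promote→Q0. Q0=[P4,P5,P3] Q1=[P1,P2] Q2=[]
t=6-8: P4@Q0 runs 2, rem=12, quantum used, demote→Q1. Q0=[P5,P3] Q1=[P1,P2,P4] Q2=[]
t=8-10: P5@Q0 runs 2, rem=10, quantum used, demote→Q1. Q0=[P3] Q1=[P1,P2,P4,P5] Q2=[]
t=10-12: P3@Q0 runs 2, rem=8, I/O yield, promote→Q0. Q0=[P3] Q1=[P1,P2,P4,P5] Q2=[]
t=12-14: P3@Q0 runs 2, rem=6, I/O yield, promote→Q0. Q0=[P3] Q1=[P1,P2,P4,P5] Q2=[]
t=14-16: P3@Q0 runs 2, rem=4, I/O yield, promote→Q0. Q0=[P3] Q1=[P1,P2,P4,P5] Q2=[]
t=16-18: P3@Q0 runs 2, rem=2, I/O yield, promote→Q0. Q0=[P3] Q1=[P1,P2,P4,P5] Q2=[]
t=18-20: P3@Q0 runs 2, rem=0, completes. Q0=[] Q1=[P1,P2,P4,P5] Q2=[]
t=20-23: P1@Q1 runs 3, rem=0, completes. Q0=[] Q1=[P2,P4,P5] Q2=[]
t=23-26: P2@Q1 runs 3, rem=0, completes. Q0=[] Q1=[P4,P5] Q2=[]
t=26-30: P4@Q1 runs 4, rem=8, quantum used, demote→Q2. Q0=[] Q1=[P5] Q2=[P4]
t=30-34: P5@Q1 runs 4, rem=6, quantum used, demote→Q2. Q0=[] Q1=[] Q2=[P4,P5]
t=34-42: P4@Q2 runs 8, rem=0, completes. Q0=[] Q1=[] Q2=[P5]
t=42-48: P5@Q2 runs 6, rem=0, completes. Q0=[] Q1=[] Q2=[]

Answer: P1(0-2) P2(2-4) P3(4-6) P4(6-8) P5(8-10) P3(10-12) P3(12-14) P3(14-16) P3(16-18) P3(18-20) P1(20-23) P2(23-26) P4(26-30) P5(30-34) P4(34-42) P5(42-48)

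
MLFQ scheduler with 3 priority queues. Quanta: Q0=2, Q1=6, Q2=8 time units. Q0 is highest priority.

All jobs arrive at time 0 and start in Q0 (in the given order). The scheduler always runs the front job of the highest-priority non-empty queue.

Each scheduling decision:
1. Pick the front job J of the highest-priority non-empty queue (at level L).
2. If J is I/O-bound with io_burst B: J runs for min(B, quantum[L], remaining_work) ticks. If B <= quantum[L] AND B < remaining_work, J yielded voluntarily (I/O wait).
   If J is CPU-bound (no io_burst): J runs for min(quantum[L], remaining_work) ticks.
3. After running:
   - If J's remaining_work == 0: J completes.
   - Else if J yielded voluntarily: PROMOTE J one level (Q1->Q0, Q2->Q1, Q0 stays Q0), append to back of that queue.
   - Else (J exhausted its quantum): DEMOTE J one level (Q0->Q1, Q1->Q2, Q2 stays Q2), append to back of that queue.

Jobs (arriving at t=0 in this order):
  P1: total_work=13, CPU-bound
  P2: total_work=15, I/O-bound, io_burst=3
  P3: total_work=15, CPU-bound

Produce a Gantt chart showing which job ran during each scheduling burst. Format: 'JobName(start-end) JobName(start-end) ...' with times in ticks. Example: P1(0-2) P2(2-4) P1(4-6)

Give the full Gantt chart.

Answer: P1(0-2) P2(2-4) P3(4-6) P1(6-12) P2(12-15) P2(15-17) P3(17-23) P2(23-26) P2(26-28) P2(28-31) P1(31-36) P3(36-43)

Derivation:
t=0-2: P1@Q0 runs 2, rem=11, quantum used, demote→Q1. Q0=[P2,P3] Q1=[P1] Q2=[]
t=2-4: P2@Q0 runs 2, rem=13, quantum used, demote→Q1. Q0=[P3] Q1=[P1,P2] Q2=[]
t=4-6: P3@Q0 runs 2, rem=13, quantum used, demote→Q1. Q0=[] Q1=[P1,P2,P3] Q2=[]
t=6-12: P1@Q1 runs 6, rem=5, quantum used, demote→Q2. Q0=[] Q1=[P2,P3] Q2=[P1]
t=12-15: P2@Q1 runs 3, rem=10, I/O yield, promote→Q0. Q0=[P2] Q1=[P3] Q2=[P1]
t=15-17: P2@Q0 runs 2, rem=8, quantum used, demote→Q1. Q0=[] Q1=[P3,P2] Q2=[P1]
t=17-23: P3@Q1 runs 6, rem=7, quantum used, demote→Q2. Q0=[] Q1=[P2] Q2=[P1,P3]
t=23-26: P2@Q1 runs 3, rem=5, I/O yield, promote→Q0. Q0=[P2] Q1=[] Q2=[P1,P3]
t=26-28: P2@Q0 runs 2, rem=3, quantum used, demote→Q1. Q0=[] Q1=[P2] Q2=[P1,P3]
t=28-31: P2@Q1 runs 3, rem=0, completes. Q0=[] Q1=[] Q2=[P1,P3]
t=31-36: P1@Q2 runs 5, rem=0, completes. Q0=[] Q1=[] Q2=[P3]
t=36-43: P3@Q2 runs 7, rem=0, completes. Q0=[] Q1=[] Q2=[]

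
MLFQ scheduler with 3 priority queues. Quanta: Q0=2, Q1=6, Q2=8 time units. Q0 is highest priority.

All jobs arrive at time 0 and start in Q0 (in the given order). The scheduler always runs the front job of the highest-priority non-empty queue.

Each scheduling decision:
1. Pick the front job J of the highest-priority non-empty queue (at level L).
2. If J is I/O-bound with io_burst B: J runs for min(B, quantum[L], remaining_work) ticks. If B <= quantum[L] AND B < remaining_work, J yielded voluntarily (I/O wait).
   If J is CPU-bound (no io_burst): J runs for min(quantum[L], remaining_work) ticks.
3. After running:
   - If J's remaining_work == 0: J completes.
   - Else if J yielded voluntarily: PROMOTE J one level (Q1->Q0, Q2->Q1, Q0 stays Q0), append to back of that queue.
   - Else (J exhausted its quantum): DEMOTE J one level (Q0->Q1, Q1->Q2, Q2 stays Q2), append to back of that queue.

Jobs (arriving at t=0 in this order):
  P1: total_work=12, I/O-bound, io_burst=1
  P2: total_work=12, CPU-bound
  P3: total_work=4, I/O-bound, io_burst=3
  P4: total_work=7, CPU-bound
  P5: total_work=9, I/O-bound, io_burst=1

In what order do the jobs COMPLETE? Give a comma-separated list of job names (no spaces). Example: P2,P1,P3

t=0-1: P1@Q0 runs 1, rem=11, I/O yield, promote→Q0. Q0=[P2,P3,P4,P5,P1] Q1=[] Q2=[]
t=1-3: P2@Q0 runs 2, rem=10, quantum used, demote→Q1. Q0=[P3,P4,P5,P1] Q1=[P2] Q2=[]
t=3-5: P3@Q0 runs 2, rem=2, quantum used, demote→Q1. Q0=[P4,P5,P1] Q1=[P2,P3] Q2=[]
t=5-7: P4@Q0 runs 2, rem=5, quantum used, demote→Q1. Q0=[P5,P1] Q1=[P2,P3,P4] Q2=[]
t=7-8: P5@Q0 runs 1, rem=8, I/O yield, promote→Q0. Q0=[P1,P5] Q1=[P2,P3,P4] Q2=[]
t=8-9: P1@Q0 runs 1, rem=10, I/O yield, promote→Q0. Q0=[P5,P1] Q1=[P2,P3,P4] Q2=[]
t=9-10: P5@Q0 runs 1, rem=7, I/O yield, promote→Q0. Q0=[P1,P5] Q1=[P2,P3,P4] Q2=[]
t=10-11: P1@Q0 runs 1, rem=9, I/O yield, promote→Q0. Q0=[P5,P1] Q1=[P2,P3,P4] Q2=[]
t=11-12: P5@Q0 runs 1, rem=6, I/O yield, promote→Q0. Q0=[P1,P5] Q1=[P2,P3,P4] Q2=[]
t=12-13: P1@Q0 runs 1, rem=8, I/O yield, promote→Q0. Q0=[P5,P1] Q1=[P2,P3,P4] Q2=[]
t=13-14: P5@Q0 runs 1, rem=5, I/O yield, promote→Q0. Q0=[P1,P5] Q1=[P2,P3,P4] Q2=[]
t=14-15: P1@Q0 runs 1, rem=7, I/O yield, promote→Q0. Q0=[P5,P1] Q1=[P2,P3,P4] Q2=[]
t=15-16: P5@Q0 runs 1, rem=4, I/O yield, promote→Q0. Q0=[P1,P5] Q1=[P2,P3,P4] Q2=[]
t=16-17: P1@Q0 runs 1, rem=6, I/O yield, promote→Q0. Q0=[P5,P1] Q1=[P2,P3,P4] Q2=[]
t=17-18: P5@Q0 runs 1, rem=3, I/O yield, promote→Q0. Q0=[P1,P5] Q1=[P2,P3,P4] Q2=[]
t=18-19: P1@Q0 runs 1, rem=5, I/O yield, promote→Q0. Q0=[P5,P1] Q1=[P2,P3,P4] Q2=[]
t=19-20: P5@Q0 runs 1, rem=2, I/O yield, promote→Q0. Q0=[P1,P5] Q1=[P2,P3,P4] Q2=[]
t=20-21: P1@Q0 runs 1, rem=4, I/O yield, promote→Q0. Q0=[P5,P1] Q1=[P2,P3,P4] Q2=[]
t=21-22: P5@Q0 runs 1, rem=1, I/O yield, promote→Q0. Q0=[P1,P5] Q1=[P2,P3,P4] Q2=[]
t=22-23: P1@Q0 runs 1, rem=3, I/O yield, promote→Q0. Q0=[P5,P1] Q1=[P2,P3,P4] Q2=[]
t=23-24: P5@Q0 runs 1, rem=0, completes. Q0=[P1] Q1=[P2,P3,P4] Q2=[]
t=24-25: P1@Q0 runs 1, rem=2, I/O yield, promote→Q0. Q0=[P1] Q1=[P2,P3,P4] Q2=[]
t=25-26: P1@Q0 runs 1, rem=1, I/O yield, promote→Q0. Q0=[P1] Q1=[P2,P3,P4] Q2=[]
t=26-27: P1@Q0 runs 1, rem=0, completes. Q0=[] Q1=[P2,P3,P4] Q2=[]
t=27-33: P2@Q1 runs 6, rem=4, quantum used, demote→Q2. Q0=[] Q1=[P3,P4] Q2=[P2]
t=33-35: P3@Q1 runs 2, rem=0, completes. Q0=[] Q1=[P4] Q2=[P2]
t=35-40: P4@Q1 runs 5, rem=0, completes. Q0=[] Q1=[] Q2=[P2]
t=40-44: P2@Q2 runs 4, rem=0, completes. Q0=[] Q1=[] Q2=[]

Answer: P5,P1,P3,P4,P2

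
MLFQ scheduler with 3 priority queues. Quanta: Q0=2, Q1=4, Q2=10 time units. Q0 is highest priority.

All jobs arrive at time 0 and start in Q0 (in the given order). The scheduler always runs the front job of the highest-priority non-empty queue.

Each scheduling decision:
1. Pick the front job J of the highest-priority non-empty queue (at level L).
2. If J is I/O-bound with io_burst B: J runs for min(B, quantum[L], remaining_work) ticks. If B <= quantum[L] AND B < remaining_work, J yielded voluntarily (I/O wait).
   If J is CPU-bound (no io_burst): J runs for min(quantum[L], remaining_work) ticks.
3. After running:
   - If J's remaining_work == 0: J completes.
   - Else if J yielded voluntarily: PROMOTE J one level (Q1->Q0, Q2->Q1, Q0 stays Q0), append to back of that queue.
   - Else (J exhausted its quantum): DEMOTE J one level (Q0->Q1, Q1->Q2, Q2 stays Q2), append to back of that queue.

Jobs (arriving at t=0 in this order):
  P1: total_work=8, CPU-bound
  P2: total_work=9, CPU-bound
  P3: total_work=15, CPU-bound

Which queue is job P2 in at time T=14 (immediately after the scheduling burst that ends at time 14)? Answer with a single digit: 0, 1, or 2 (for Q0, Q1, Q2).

Answer: 2

Derivation:
t=0-2: P1@Q0 runs 2, rem=6, quantum used, demote→Q1. Q0=[P2,P3] Q1=[P1] Q2=[]
t=2-4: P2@Q0 runs 2, rem=7, quantum used, demote→Q1. Q0=[P3] Q1=[P1,P2] Q2=[]
t=4-6: P3@Q0 runs 2, rem=13, quantum used, demote→Q1. Q0=[] Q1=[P1,P2,P3] Q2=[]
t=6-10: P1@Q1 runs 4, rem=2, quantum used, demote→Q2. Q0=[] Q1=[P2,P3] Q2=[P1]
t=10-14: P2@Q1 runs 4, rem=3, quantum used, demote→Q2. Q0=[] Q1=[P3] Q2=[P1,P2]
t=14-18: P3@Q1 runs 4, rem=9, quantum used, demote→Q2. Q0=[] Q1=[] Q2=[P1,P2,P3]
t=18-20: P1@Q2 runs 2, rem=0, completes. Q0=[] Q1=[] Q2=[P2,P3]
t=20-23: P2@Q2 runs 3, rem=0, completes. Q0=[] Q1=[] Q2=[P3]
t=23-32: P3@Q2 runs 9, rem=0, completes. Q0=[] Q1=[] Q2=[]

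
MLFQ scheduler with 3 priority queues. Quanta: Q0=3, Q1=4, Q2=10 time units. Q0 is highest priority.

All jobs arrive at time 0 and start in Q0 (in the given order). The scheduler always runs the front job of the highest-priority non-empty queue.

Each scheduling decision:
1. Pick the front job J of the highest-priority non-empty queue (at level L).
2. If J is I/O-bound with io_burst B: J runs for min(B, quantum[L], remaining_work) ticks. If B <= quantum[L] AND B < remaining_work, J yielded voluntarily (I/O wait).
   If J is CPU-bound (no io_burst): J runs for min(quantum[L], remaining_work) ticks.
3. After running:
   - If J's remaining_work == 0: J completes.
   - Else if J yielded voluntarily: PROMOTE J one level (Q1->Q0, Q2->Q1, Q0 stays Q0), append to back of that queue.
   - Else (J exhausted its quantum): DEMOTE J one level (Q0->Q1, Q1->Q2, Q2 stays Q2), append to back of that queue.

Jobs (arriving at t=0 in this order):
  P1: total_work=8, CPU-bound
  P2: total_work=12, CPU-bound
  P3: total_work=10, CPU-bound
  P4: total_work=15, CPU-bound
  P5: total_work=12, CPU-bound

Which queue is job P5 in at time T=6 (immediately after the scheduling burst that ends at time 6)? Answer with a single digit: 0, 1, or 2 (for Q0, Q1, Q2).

t=0-3: P1@Q0 runs 3, rem=5, quantum used, demote→Q1. Q0=[P2,P3,P4,P5] Q1=[P1] Q2=[]
t=3-6: P2@Q0 runs 3, rem=9, quantum used, demote→Q1. Q0=[P3,P4,P5] Q1=[P1,P2] Q2=[]
t=6-9: P3@Q0 runs 3, rem=7, quantum used, demote→Q1. Q0=[P4,P5] Q1=[P1,P2,P3] Q2=[]
t=9-12: P4@Q0 runs 3, rem=12, quantum used, demote→Q1. Q0=[P5] Q1=[P1,P2,P3,P4] Q2=[]
t=12-15: P5@Q0 runs 3, rem=9, quantum used, demote→Q1. Q0=[] Q1=[P1,P2,P3,P4,P5] Q2=[]
t=15-19: P1@Q1 runs 4, rem=1, quantum used, demote→Q2. Q0=[] Q1=[P2,P3,P4,P5] Q2=[P1]
t=19-23: P2@Q1 runs 4, rem=5, quantum used, demote→Q2. Q0=[] Q1=[P3,P4,P5] Q2=[P1,P2]
t=23-27: P3@Q1 runs 4, rem=3, quantum used, demote→Q2. Q0=[] Q1=[P4,P5] Q2=[P1,P2,P3]
t=27-31: P4@Q1 runs 4, rem=8, quantum used, demote→Q2. Q0=[] Q1=[P5] Q2=[P1,P2,P3,P4]
t=31-35: P5@Q1 runs 4, rem=5, quantum used, demote→Q2. Q0=[] Q1=[] Q2=[P1,P2,P3,P4,P5]
t=35-36: P1@Q2 runs 1, rem=0, completes. Q0=[] Q1=[] Q2=[P2,P3,P4,P5]
t=36-41: P2@Q2 runs 5, rem=0, completes. Q0=[] Q1=[] Q2=[P3,P4,P5]
t=41-44: P3@Q2 runs 3, rem=0, completes. Q0=[] Q1=[] Q2=[P4,P5]
t=44-52: P4@Q2 runs 8, rem=0, completes. Q0=[] Q1=[] Q2=[P5]
t=52-57: P5@Q2 runs 5, rem=0, completes. Q0=[] Q1=[] Q2=[]

Answer: 0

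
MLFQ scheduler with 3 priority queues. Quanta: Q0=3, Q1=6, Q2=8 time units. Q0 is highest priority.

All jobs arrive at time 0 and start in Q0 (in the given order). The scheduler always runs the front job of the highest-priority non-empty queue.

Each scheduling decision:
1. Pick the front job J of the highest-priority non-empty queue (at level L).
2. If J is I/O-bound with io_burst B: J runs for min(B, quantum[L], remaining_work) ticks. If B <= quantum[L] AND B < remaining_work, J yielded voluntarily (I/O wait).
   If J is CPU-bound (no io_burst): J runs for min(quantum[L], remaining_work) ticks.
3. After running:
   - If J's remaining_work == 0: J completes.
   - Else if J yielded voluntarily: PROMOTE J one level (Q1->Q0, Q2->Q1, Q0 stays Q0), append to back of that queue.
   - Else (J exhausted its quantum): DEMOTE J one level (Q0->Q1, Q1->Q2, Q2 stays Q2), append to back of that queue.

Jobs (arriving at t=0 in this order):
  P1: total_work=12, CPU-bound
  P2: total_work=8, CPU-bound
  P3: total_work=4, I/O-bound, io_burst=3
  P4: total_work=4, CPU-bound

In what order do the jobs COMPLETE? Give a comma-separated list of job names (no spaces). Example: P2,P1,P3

t=0-3: P1@Q0 runs 3, rem=9, quantum used, demote→Q1. Q0=[P2,P3,P4] Q1=[P1] Q2=[]
t=3-6: P2@Q0 runs 3, rem=5, quantum used, demote→Q1. Q0=[P3,P4] Q1=[P1,P2] Q2=[]
t=6-9: P3@Q0 runs 3, rem=1, I/O yield, promote→Q0. Q0=[P4,P3] Q1=[P1,P2] Q2=[]
t=9-12: P4@Q0 runs 3, rem=1, quantum used, demote→Q1. Q0=[P3] Q1=[P1,P2,P4] Q2=[]
t=12-13: P3@Q0 runs 1, rem=0, completes. Q0=[] Q1=[P1,P2,P4] Q2=[]
t=13-19: P1@Q1 runs 6, rem=3, quantum used, demote→Q2. Q0=[] Q1=[P2,P4] Q2=[P1]
t=19-24: P2@Q1 runs 5, rem=0, completes. Q0=[] Q1=[P4] Q2=[P1]
t=24-25: P4@Q1 runs 1, rem=0, completes. Q0=[] Q1=[] Q2=[P1]
t=25-28: P1@Q2 runs 3, rem=0, completes. Q0=[] Q1=[] Q2=[]

Answer: P3,P2,P4,P1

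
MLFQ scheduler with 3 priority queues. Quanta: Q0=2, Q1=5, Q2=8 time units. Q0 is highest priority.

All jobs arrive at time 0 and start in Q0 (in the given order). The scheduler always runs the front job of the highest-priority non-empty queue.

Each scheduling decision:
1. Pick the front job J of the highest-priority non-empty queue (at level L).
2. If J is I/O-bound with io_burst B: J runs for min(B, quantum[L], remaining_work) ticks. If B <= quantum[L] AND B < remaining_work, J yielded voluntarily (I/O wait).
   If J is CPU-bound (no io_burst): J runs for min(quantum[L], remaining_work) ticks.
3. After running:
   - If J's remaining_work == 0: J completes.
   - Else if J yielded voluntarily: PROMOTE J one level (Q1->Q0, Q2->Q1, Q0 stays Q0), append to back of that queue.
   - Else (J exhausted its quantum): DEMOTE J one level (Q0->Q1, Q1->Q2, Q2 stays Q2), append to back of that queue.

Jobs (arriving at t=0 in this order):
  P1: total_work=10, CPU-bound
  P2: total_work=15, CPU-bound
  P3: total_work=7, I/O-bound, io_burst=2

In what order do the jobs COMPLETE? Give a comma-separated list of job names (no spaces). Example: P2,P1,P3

t=0-2: P1@Q0 runs 2, rem=8, quantum used, demote→Q1. Q0=[P2,P3] Q1=[P1] Q2=[]
t=2-4: P2@Q0 runs 2, rem=13, quantum used, demote→Q1. Q0=[P3] Q1=[P1,P2] Q2=[]
t=4-6: P3@Q0 runs 2, rem=5, I/O yield, promote→Q0. Q0=[P3] Q1=[P1,P2] Q2=[]
t=6-8: P3@Q0 runs 2, rem=3, I/O yield, promote→Q0. Q0=[P3] Q1=[P1,P2] Q2=[]
t=8-10: P3@Q0 runs 2, rem=1, I/O yield, promote→Q0. Q0=[P3] Q1=[P1,P2] Q2=[]
t=10-11: P3@Q0 runs 1, rem=0, completes. Q0=[] Q1=[P1,P2] Q2=[]
t=11-16: P1@Q1 runs 5, rem=3, quantum used, demote→Q2. Q0=[] Q1=[P2] Q2=[P1]
t=16-21: P2@Q1 runs 5, rem=8, quantum used, demote→Q2. Q0=[] Q1=[] Q2=[P1,P2]
t=21-24: P1@Q2 runs 3, rem=0, completes. Q0=[] Q1=[] Q2=[P2]
t=24-32: P2@Q2 runs 8, rem=0, completes. Q0=[] Q1=[] Q2=[]

Answer: P3,P1,P2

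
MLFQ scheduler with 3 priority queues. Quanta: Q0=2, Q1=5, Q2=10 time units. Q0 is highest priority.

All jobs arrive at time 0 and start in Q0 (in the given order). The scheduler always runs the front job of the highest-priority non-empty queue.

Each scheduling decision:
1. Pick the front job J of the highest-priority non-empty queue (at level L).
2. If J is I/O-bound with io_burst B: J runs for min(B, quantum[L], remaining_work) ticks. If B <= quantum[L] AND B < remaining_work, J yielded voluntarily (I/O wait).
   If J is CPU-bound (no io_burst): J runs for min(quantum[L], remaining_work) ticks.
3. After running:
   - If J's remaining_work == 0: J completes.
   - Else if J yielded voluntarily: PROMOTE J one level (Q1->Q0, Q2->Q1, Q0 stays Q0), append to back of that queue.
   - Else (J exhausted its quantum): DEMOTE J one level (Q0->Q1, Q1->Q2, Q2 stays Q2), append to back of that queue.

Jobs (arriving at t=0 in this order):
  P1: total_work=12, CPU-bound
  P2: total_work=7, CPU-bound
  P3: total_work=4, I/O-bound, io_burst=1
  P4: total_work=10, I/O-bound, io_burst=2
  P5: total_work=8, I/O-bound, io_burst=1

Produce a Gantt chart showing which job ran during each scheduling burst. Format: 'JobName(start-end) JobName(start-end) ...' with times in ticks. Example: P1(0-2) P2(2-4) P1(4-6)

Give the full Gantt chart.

Answer: P1(0-2) P2(2-4) P3(4-5) P4(5-7) P5(7-8) P3(8-9) P4(9-11) P5(11-12) P3(12-13) P4(13-15) P5(15-16) P3(16-17) P4(17-19) P5(19-20) P4(20-22) P5(22-23) P5(23-24) P5(24-25) P5(25-26) P1(26-31) P2(31-36) P1(36-41)

Derivation:
t=0-2: P1@Q0 runs 2, rem=10, quantum used, demote→Q1. Q0=[P2,P3,P4,P5] Q1=[P1] Q2=[]
t=2-4: P2@Q0 runs 2, rem=5, quantum used, demote→Q1. Q0=[P3,P4,P5] Q1=[P1,P2] Q2=[]
t=4-5: P3@Q0 runs 1, rem=3, I/O yield, promote→Q0. Q0=[P4,P5,P3] Q1=[P1,P2] Q2=[]
t=5-7: P4@Q0 runs 2, rem=8, I/O yield, promote→Q0. Q0=[P5,P3,P4] Q1=[P1,P2] Q2=[]
t=7-8: P5@Q0 runs 1, rem=7, I/O yield, promote→Q0. Q0=[P3,P4,P5] Q1=[P1,P2] Q2=[]
t=8-9: P3@Q0 runs 1, rem=2, I/O yield, promote→Q0. Q0=[P4,P5,P3] Q1=[P1,P2] Q2=[]
t=9-11: P4@Q0 runs 2, rem=6, I/O yield, promote→Q0. Q0=[P5,P3,P4] Q1=[P1,P2] Q2=[]
t=11-12: P5@Q0 runs 1, rem=6, I/O yield, promote→Q0. Q0=[P3,P4,P5] Q1=[P1,P2] Q2=[]
t=12-13: P3@Q0 runs 1, rem=1, I/O yield, promote→Q0. Q0=[P4,P5,P3] Q1=[P1,P2] Q2=[]
t=13-15: P4@Q0 runs 2, rem=4, I/O yield, promote→Q0. Q0=[P5,P3,P4] Q1=[P1,P2] Q2=[]
t=15-16: P5@Q0 runs 1, rem=5, I/O yield, promote→Q0. Q0=[P3,P4,P5] Q1=[P1,P2] Q2=[]
t=16-17: P3@Q0 runs 1, rem=0, completes. Q0=[P4,P5] Q1=[P1,P2] Q2=[]
t=17-19: P4@Q0 runs 2, rem=2, I/O yield, promote→Q0. Q0=[P5,P4] Q1=[P1,P2] Q2=[]
t=19-20: P5@Q0 runs 1, rem=4, I/O yield, promote→Q0. Q0=[P4,P5] Q1=[P1,P2] Q2=[]
t=20-22: P4@Q0 runs 2, rem=0, completes. Q0=[P5] Q1=[P1,P2] Q2=[]
t=22-23: P5@Q0 runs 1, rem=3, I/O yield, promote→Q0. Q0=[P5] Q1=[P1,P2] Q2=[]
t=23-24: P5@Q0 runs 1, rem=2, I/O yield, promote→Q0. Q0=[P5] Q1=[P1,P2] Q2=[]
t=24-25: P5@Q0 runs 1, rem=1, I/O yield, promote→Q0. Q0=[P5] Q1=[P1,P2] Q2=[]
t=25-26: P5@Q0 runs 1, rem=0, completes. Q0=[] Q1=[P1,P2] Q2=[]
t=26-31: P1@Q1 runs 5, rem=5, quantum used, demote→Q2. Q0=[] Q1=[P2] Q2=[P1]
t=31-36: P2@Q1 runs 5, rem=0, completes. Q0=[] Q1=[] Q2=[P1]
t=36-41: P1@Q2 runs 5, rem=0, completes. Q0=[] Q1=[] Q2=[]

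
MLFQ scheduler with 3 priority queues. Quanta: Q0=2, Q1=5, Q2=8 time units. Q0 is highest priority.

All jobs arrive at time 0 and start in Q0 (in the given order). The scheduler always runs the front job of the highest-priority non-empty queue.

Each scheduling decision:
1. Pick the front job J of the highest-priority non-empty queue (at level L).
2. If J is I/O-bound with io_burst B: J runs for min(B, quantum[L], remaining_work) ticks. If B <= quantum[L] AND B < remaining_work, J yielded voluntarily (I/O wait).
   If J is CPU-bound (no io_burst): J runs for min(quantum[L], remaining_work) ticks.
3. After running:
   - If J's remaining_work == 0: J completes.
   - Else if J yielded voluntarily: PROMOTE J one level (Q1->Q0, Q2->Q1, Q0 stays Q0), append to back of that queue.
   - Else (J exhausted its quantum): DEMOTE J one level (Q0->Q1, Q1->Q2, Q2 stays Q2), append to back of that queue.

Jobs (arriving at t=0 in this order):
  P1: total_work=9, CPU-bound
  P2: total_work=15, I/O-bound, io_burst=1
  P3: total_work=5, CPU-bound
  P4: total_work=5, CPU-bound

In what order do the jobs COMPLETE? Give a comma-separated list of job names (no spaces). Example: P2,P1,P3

Answer: P2,P3,P4,P1

Derivation:
t=0-2: P1@Q0 runs 2, rem=7, quantum used, demote→Q1. Q0=[P2,P3,P4] Q1=[P1] Q2=[]
t=2-3: P2@Q0 runs 1, rem=14, I/O yield, promote→Q0. Q0=[P3,P4,P2] Q1=[P1] Q2=[]
t=3-5: P3@Q0 runs 2, rem=3, quantum used, demote→Q1. Q0=[P4,P2] Q1=[P1,P3] Q2=[]
t=5-7: P4@Q0 runs 2, rem=3, quantum used, demote→Q1. Q0=[P2] Q1=[P1,P3,P4] Q2=[]
t=7-8: P2@Q0 runs 1, rem=13, I/O yield, promote→Q0. Q0=[P2] Q1=[P1,P3,P4] Q2=[]
t=8-9: P2@Q0 runs 1, rem=12, I/O yield, promote→Q0. Q0=[P2] Q1=[P1,P3,P4] Q2=[]
t=9-10: P2@Q0 runs 1, rem=11, I/O yield, promote→Q0. Q0=[P2] Q1=[P1,P3,P4] Q2=[]
t=10-11: P2@Q0 runs 1, rem=10, I/O yield, promote→Q0. Q0=[P2] Q1=[P1,P3,P4] Q2=[]
t=11-12: P2@Q0 runs 1, rem=9, I/O yield, promote→Q0. Q0=[P2] Q1=[P1,P3,P4] Q2=[]
t=12-13: P2@Q0 runs 1, rem=8, I/O yield, promote→Q0. Q0=[P2] Q1=[P1,P3,P4] Q2=[]
t=13-14: P2@Q0 runs 1, rem=7, I/O yield, promote→Q0. Q0=[P2] Q1=[P1,P3,P4] Q2=[]
t=14-15: P2@Q0 runs 1, rem=6, I/O yield, promote→Q0. Q0=[P2] Q1=[P1,P3,P4] Q2=[]
t=15-16: P2@Q0 runs 1, rem=5, I/O yield, promote→Q0. Q0=[P2] Q1=[P1,P3,P4] Q2=[]
t=16-17: P2@Q0 runs 1, rem=4, I/O yield, promote→Q0. Q0=[P2] Q1=[P1,P3,P4] Q2=[]
t=17-18: P2@Q0 runs 1, rem=3, I/O yield, promote→Q0. Q0=[P2] Q1=[P1,P3,P4] Q2=[]
t=18-19: P2@Q0 runs 1, rem=2, I/O yield, promote→Q0. Q0=[P2] Q1=[P1,P3,P4] Q2=[]
t=19-20: P2@Q0 runs 1, rem=1, I/O yield, promote→Q0. Q0=[P2] Q1=[P1,P3,P4] Q2=[]
t=20-21: P2@Q0 runs 1, rem=0, completes. Q0=[] Q1=[P1,P3,P4] Q2=[]
t=21-26: P1@Q1 runs 5, rem=2, quantum used, demote→Q2. Q0=[] Q1=[P3,P4] Q2=[P1]
t=26-29: P3@Q1 runs 3, rem=0, completes. Q0=[] Q1=[P4] Q2=[P1]
t=29-32: P4@Q1 runs 3, rem=0, completes. Q0=[] Q1=[] Q2=[P1]
t=32-34: P1@Q2 runs 2, rem=0, completes. Q0=[] Q1=[] Q2=[]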